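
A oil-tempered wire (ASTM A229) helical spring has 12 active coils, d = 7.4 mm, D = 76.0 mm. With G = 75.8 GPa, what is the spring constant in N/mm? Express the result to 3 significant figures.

k = Gd⁴/(8D³N_a) = (75.8×10³ × 7.4⁴) / (8 × 76.0³ × 12)
  = 2.27298e+08 / 4.21417e+07 = 5.3937 N/mm

5.39 N/mm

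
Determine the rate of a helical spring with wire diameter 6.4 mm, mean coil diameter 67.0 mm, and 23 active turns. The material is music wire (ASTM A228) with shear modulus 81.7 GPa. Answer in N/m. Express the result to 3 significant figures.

2480 N/m

k = Gd⁴/(8D³N_a) = (81.7×10³ × 6.4⁴) / (8 × 67.0³ × 23)
  = 1.3707e+08 / 5.53404e+07 = 2.4769 N/mm = 2476.9 N/m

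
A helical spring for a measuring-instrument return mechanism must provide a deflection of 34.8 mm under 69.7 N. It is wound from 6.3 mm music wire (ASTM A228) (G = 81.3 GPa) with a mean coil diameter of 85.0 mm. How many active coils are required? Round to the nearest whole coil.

Required rate k = F/δ = 69.7/34.8 = 2.0029 N/mm
N_a = Gd⁴/(8D³k) = (81.3×10³ × 6.3⁴)/(8 × 85.0³ × 2.0029)
    = 1.28072e+08 / 9.84012e+06 = 13.02 → 13 coils

13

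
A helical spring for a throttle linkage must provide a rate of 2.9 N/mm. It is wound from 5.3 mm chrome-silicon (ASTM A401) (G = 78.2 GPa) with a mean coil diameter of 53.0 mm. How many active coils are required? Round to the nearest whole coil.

18

N_a = Gd⁴/(8D³k) = (78.2×10³ × 5.3⁴)/(8 × 53.0³ × 2.9)
    = 6.17036e+07 / 3.45395e+06 = 17.86 → 18 coils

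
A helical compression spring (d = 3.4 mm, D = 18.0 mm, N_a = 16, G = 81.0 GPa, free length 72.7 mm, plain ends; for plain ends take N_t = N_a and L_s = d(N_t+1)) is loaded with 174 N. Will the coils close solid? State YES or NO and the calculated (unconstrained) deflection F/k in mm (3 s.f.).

NO, δ = 12.0 mm

k = Gd⁴/(8D³N_a) = (81.0×10³)(3.4⁴)/(8·18.0³·16) = 14.5 N/mm
N_t = 16; L_s = 3.4·17 = 57.8 mm; δ_solid = L₀ − L_s = 72.7 − 57.8 = 14.9 mm
δ = F/k = 174/14.5 = 12 mm
δ < δ_solid → spring does not go solid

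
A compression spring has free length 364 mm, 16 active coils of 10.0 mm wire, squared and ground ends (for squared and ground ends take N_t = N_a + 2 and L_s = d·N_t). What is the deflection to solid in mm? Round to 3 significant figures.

N_t = 18; L_s = 10.0·18 = 180 mm
δ_solid = L₀ − L_s = 364 − 180 = 184 mm

184 mm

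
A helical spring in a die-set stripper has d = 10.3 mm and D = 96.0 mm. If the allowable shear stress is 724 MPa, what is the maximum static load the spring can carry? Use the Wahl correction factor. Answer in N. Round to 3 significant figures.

2800 N

C = D/d = 96.0/10.3 = 9.3204
K_W = (4C−1)/(4C−4) + 0.615/C = 36.282/33.282 + 0.0660 = 1.1561
τ_max = K·8FD/(πd³) → F_max = τ_allow·πd³/(8DK)
F_max = 724·π·10.3³/(8·96.0·1.1561) = 2.4854e+06/887.9 = 2799.2 N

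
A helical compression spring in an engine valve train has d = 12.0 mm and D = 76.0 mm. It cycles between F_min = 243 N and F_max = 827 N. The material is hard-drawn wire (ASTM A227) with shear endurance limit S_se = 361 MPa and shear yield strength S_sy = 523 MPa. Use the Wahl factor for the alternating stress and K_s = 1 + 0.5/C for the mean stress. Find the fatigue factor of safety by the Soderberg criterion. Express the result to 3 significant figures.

C = D/d = 76.0/12.0 = 6.3333; K_W = (4C−1)/(4C−4)+0.615/C = 1.2377; K_s = 1+0.5/C = 1.0789
F_a = (F_max−F_min)/2 = 292 N; F_m = (F_max+F_min)/2 = 535 N
τ_a = K_W·8F_aD/(πd³) = 1.2377 × 32.703 = 40.478 MPa
τ_m = K_s·8F_mD/(πd³) = 1.0789 × 59.919 = 64.649 MPa
Soderberg: 1/n_f = τ_a/S_se + τ_m/S_sy = 40.478/361 + 64.649/523 = 0.11213 + 0.12361 = 0.23574
n_f = 1/0.23574 = 4.242

4.24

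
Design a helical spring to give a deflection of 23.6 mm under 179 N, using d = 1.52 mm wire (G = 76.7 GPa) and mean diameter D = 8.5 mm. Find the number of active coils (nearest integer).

11

Required rate k = F/δ = 179/23.6 = 7.5847 N/mm
N_a = Gd⁴/(8D³k) = (76.7×10³ × 1.52⁴)/(8 × 8.5³ × 7.5847)
    = 409421 / 37263.9 = 10.99 → 11 coils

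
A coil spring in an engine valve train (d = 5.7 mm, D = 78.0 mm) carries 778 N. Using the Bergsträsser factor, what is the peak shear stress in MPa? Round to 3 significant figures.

915 MPa

Spring index C = D/d = 78.0/5.7 = 13.6842
K_B = (4C+2)/(4C−3) = 56.737/51.737 = 1.0966
τ₀ = 8FD/(πd³) = 8·778·78.0/(π·5.7³) = 485472/581.8 = 834.43 MPa
τ_max = K·τ₀ = 1.0966 × 834.43 = 915.07 MPa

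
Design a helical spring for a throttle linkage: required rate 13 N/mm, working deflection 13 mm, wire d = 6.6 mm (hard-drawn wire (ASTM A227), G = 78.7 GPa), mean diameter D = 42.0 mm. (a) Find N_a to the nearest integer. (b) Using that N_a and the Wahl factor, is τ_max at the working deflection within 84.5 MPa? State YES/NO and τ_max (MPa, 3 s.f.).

N_a = Gd⁴/(8D³k) = (78.7×10³)(6.6⁴)/(8·42.0³·13) = 19.38 → N_a = 19
Actual rate k = Gd⁴/(8D³·19) = 13.26 N/mm
Working load F = kδ = 13.26·13 = 172.39 N
C = 42.0/6.6 = 6.3636; K_W = (4C−1)/(4C−4)+0.615/C = 1.2365
τ_max = K_W·8FD/(πd³) = 1.2365·64.13 = 79.295 MPa
τ_max ≤ 84.5 MPa → acceptable

(a) 19 coils; (b) YES, τ_max = 79.3 MPa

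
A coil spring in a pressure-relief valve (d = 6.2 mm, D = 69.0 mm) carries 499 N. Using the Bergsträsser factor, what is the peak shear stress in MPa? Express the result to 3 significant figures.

Spring index C = D/d = 69.0/6.2 = 11.1290
K_B = (4C+2)/(4C−3) = 46.516/41.516 = 1.1204
τ₀ = 8FD/(πd³) = 8·499·69.0/(π·6.2³) = 275448/748.73 = 367.89 MPa
τ_max = K·τ₀ = 1.1204 × 367.89 = 412.19 MPa

412 MPa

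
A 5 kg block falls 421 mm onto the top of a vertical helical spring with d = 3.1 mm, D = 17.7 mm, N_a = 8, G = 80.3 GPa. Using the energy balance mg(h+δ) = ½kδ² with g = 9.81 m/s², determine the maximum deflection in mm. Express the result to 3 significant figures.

k = Gd⁴/(8D³N_a) = (80.3×10³)(3.1⁴)/(8·17.7³·8) = 20.896 N/mm
W = mg = 5 × 9.81 = 49.05 N
½kδ² − Wδ − Wh = 0 → δ = (W + √(W² + 2kWh))/k
δ = (49.05 + √(2405.9 + 863006))/20.896 = (49.05 + 930.28)/20.896 = 46.867 mm

46.9 mm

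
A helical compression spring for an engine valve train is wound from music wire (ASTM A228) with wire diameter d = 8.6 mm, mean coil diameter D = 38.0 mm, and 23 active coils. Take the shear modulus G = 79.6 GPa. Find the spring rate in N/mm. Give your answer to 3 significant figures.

k = Gd⁴/(8D³N_a) = (79.6×10³ × 8.6⁴) / (8 × 38.0³ × 23)
  = 4.35418e+08 / 1.00964e+07 = 43.126 N/mm

43.1 N/mm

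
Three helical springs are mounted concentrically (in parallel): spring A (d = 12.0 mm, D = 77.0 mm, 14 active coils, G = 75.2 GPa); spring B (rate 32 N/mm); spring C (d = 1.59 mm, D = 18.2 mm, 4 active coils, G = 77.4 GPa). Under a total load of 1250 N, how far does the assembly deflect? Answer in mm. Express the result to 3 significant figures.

19.2 mm

k_A = Gd⁴/(8D³N_a) = (75.2×10³)(12.0⁴)/(8·77.0³·14) = 30.497 N/mm
k_C = Gd⁴/(8D³N_a) = (77.4×10³)(1.59⁴)/(8·18.2³·4) = 2.5643 N/mm
Parallel: k_eq = 30.497 + 32 + 2.5643 = 65.061 N/mm
δ = F/k_eq = 1250/65.061 = 19.213 mm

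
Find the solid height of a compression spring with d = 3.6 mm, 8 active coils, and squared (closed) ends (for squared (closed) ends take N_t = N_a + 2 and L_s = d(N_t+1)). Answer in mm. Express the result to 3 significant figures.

squared (closed) ends: N_t = N_a + 2 = 8 + 2 = 10
L_s = d·(N_t+1) = 3.6 × 11 = 39.6 mm

39.6 mm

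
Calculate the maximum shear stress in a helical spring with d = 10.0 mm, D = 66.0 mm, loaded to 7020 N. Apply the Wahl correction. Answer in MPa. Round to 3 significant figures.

1450 MPa

Spring index C = D/d = 66.0/10.0 = 6.6000
K_W = (4C−1)/(4C−4) + 0.615/C = 25.400/22.400 + 0.0932 = 1.2271
τ₀ = 8FD/(πd³) = 8·7020·66.0/(π·10.0³) = 3.70656e+06/3141.6 = 1179.8 MPa
τ_max = K·τ₀ = 1.2271 × 1179.8 = 1447.8 MPa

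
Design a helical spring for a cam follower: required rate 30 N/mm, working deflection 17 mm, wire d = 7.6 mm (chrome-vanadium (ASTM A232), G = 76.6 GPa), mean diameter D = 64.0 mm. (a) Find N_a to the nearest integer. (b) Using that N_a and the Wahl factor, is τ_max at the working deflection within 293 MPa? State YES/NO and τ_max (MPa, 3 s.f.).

(a) 4 coils; (b) YES, τ_max = 226 MPa

N_a = Gd⁴/(8D³k) = (76.6×10³)(7.6⁴)/(8·64.0³·30) = 4.062 → N_a = 4
Actual rate k = Gd⁴/(8D³·4) = 30.464 N/mm
Working load F = kδ = 30.464·17 = 517.9 N
C = 64.0/7.6 = 8.4211; K_W = (4C−1)/(4C−4)+0.615/C = 1.1741
τ_max = K_W·8FD/(πd³) = 1.1741·192.27 = 225.75 MPa
τ_max ≤ 293 MPa → acceptable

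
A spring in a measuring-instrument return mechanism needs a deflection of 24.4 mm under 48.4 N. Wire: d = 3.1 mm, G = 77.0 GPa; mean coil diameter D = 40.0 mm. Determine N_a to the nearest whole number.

Required rate k = F/δ = 48.4/24.4 = 1.9836 N/mm
N_a = Gd⁴/(8D³k) = (77.0×10³ × 3.1⁴)/(8 × 40.0³ × 1.9836)
    = 7.11111e+06 / 1.01561e+06 = 7.002 → 7 coils

7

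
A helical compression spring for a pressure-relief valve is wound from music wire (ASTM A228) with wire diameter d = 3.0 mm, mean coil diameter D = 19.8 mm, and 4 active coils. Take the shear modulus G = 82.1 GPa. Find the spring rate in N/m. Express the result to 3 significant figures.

26800 N/m

k = Gd⁴/(8D³N_a) = (82.1×10³ × 3.0⁴) / (8 × 19.8³ × 4)
  = 6.6501e+06 / 248397 = 26.772 N/mm = 26772 N/m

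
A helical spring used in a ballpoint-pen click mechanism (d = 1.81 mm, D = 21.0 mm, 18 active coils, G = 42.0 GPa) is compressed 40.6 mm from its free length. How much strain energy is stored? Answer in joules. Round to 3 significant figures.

k = Gd⁴/(8D³N_a) = (42.0×10³)(1.81⁴)/(8·21.0³·18) = 0.33802 N/mm
U = ½kδ² = 0.5 × 0.33802 × 40.6² = 278.59 N·mm = 0.27859 J

0.279 J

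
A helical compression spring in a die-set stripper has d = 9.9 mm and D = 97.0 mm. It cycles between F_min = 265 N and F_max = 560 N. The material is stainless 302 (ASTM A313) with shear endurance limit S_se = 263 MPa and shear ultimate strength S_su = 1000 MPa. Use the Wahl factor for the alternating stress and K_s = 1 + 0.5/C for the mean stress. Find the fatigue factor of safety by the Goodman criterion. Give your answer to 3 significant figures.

3.65

C = D/d = 97.0/9.9 = 9.7980; K_W = (4C−1)/(4C−4)+0.615/C = 1.1480; K_s = 1+0.5/C = 1.0510
F_a = (F_max−F_min)/2 = 147.5 N; F_m = (F_max+F_min)/2 = 412.5 N
τ_a = K_W·8F_aD/(πd³) = 1.1480 × 37.549 = 43.107 MPa
τ_m = K_s·8F_mD/(πd³) = 1.0510 × 105.01 = 110.37 MPa
Goodman: 1/n_f = τ_a/S_se + τ_m/S_su = 43.107/263 + 110.37/1000 = 0.16390 + 0.11037 = 0.27427
n_f = 1/0.27427 = 3.646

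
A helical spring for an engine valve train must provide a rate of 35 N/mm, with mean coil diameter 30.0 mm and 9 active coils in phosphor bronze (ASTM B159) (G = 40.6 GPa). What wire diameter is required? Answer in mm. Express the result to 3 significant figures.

6.40 mm

d = (8D³N_a·k / G)^(1/4) = (8·30.0³·9·35 / (40.6×10³))^0.25
  = (1675.9)^0.25 = 6.3982 mm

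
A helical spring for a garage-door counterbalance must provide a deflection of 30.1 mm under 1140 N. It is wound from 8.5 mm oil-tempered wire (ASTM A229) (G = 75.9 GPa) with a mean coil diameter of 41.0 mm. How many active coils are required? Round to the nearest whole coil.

19

Required rate k = F/δ = 1140/30.1 = 37.874 N/mm
N_a = Gd⁴/(8D³k) = (75.9×10³ × 8.5⁴)/(8 × 41.0³ × 37.874)
    = 3.96203e+08 / 2.08824e+07 = 18.97 → 19 coils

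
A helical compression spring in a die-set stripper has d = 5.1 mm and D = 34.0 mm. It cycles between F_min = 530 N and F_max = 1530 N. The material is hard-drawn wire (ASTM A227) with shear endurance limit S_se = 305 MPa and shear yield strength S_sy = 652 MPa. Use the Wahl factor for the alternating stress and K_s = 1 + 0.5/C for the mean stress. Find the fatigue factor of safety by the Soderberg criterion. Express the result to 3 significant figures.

0.413

C = D/d = 34.0/5.1 = 6.6667; K_W = (4C−1)/(4C−4)+0.615/C = 1.2246; K_s = 1+0.5/C = 1.0750
F_a = (F_max−F_min)/2 = 500 N; F_m = (F_max+F_min)/2 = 1030 N
τ_a = K_W·8F_aD/(πd³) = 1.2246 × 326.35 = 399.64 MPa
τ_m = K_s·8F_mD/(πd³) = 1.0750 × 672.27 = 722.69 MPa
Soderberg: 1/n_f = τ_a/S_se + τ_m/S_sy = 399.64/305 + 722.69/652 = 1.31031 + 1.10843 = 2.4187
n_f = 1/2.4187 = 0.4134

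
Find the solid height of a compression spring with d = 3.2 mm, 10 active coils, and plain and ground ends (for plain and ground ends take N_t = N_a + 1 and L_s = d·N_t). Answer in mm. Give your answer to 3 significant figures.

35.2 mm

plain and ground ends: N_t = N_a + 1 = 10 + 1 = 11
L_s = d·N_t = 3.2 × 11 = 35.2 mm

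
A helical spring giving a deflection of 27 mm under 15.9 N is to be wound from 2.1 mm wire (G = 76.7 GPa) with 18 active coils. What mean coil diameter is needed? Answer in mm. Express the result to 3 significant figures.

26.0 mm

Required rate k = F/δ = 15.9/27 = 0.58889 N/mm
D = (Gd⁴/(8N_a·k))^(1/3) = (76.7×10³·2.1⁴/(8·18·0.58889))^(1/3)
  = (17590.4)^(1/3) = 26.0071 mm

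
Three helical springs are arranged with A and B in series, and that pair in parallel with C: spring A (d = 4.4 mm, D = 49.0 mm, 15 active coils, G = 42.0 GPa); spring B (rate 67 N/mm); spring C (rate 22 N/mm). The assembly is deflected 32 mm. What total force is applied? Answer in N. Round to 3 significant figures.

739 N

k_A = Gd⁴/(8D³N_a) = (42.0×10³)(4.4⁴)/(8·49.0³·15) = 1.115 N/mm
Springs A,B series: k_AB = 1/(1/1.115+1/67) = 1.0968 N/mm; parallel with C: k_eq = 1.0968+22 = 23.097 N/mm
F = k_eq·δ = 23.097·32 = 739.1 N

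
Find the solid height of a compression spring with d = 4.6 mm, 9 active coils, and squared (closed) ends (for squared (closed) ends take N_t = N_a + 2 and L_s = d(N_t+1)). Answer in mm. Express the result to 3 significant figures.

squared (closed) ends: N_t = N_a + 2 = 9 + 2 = 11
L_s = d·(N_t+1) = 4.6 × 12 = 55.2 mm

55.2 mm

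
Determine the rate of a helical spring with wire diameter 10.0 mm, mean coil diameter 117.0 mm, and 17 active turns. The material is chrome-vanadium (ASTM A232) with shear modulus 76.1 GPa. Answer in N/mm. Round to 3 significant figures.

3.49 N/mm

k = Gd⁴/(8D³N_a) = (76.1×10³ × 10.0⁴) / (8 × 117.0³ × 17)
  = 7.61e+08 / 2.17819e+08 = 3.4937 N/mm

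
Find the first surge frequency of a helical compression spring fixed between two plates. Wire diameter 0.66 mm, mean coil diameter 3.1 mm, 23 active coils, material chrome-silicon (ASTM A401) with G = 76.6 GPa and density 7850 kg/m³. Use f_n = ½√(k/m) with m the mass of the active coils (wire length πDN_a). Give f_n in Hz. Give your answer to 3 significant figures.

k = Gd⁴/(8D³N_a) = (76.6×10³)(0.66⁴)/(8·3.1³·23) = 2.6516 N/mm = 2651.6 N/m
Wire length L = πDN_a = π·3.1·23 = 224 mm
m = ρ·(πd²/4)·L = 7850 × 0.34212×10⁻⁶ m² × 0.224 m = 0.00060157 kg
f_n = ½√(k/m) = 0.5·√(2651.6/0.00060157) = 0.5·√(4.4077e+06) = 1049.7 Hz

1050 Hz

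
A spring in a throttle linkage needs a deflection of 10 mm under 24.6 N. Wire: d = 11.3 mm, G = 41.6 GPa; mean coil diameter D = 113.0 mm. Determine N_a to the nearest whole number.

Required rate k = F/δ = 24.6/10 = 2.46 N/mm
N_a = Gd⁴/(8D³k) = (41.6×10³ × 11.3⁴)/(8 × 113.0³ × 2.46)
    = 6.78277e+08 / 2.83962e+07 = 23.89 → 24 coils

24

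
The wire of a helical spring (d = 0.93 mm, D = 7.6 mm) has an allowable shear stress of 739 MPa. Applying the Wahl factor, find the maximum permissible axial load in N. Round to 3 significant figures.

C = D/d = 7.6/0.93 = 8.1720
K_W = (4C−1)/(4C−4) + 0.615/C = 31.688/28.688 + 0.0753 = 1.1798
τ_max = K·8FD/(πd³) → F_max = τ_allow·πd³/(8DK)
F_max = 739·π·0.93³/(8·7.6·1.1798) = 1867.4/71.734 = 26.033 N

26.0 N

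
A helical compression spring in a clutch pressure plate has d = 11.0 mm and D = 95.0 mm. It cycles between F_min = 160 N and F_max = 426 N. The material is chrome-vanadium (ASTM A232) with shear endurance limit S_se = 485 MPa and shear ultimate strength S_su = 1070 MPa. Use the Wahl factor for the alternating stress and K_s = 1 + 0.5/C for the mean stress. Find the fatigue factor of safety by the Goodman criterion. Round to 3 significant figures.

C = D/d = 95.0/11.0 = 8.6364; K_W = (4C−1)/(4C−4)+0.615/C = 1.1694; K_s = 1+0.5/C = 1.0579
F_a = (F_max−F_min)/2 = 133 N; F_m = (F_max+F_min)/2 = 293 N
τ_a = K_W·8F_aD/(πd³) = 1.1694 × 24.173 = 28.269 MPa
τ_m = K_s·8F_mD/(πd³) = 1.0579 × 53.254 = 56.337 MPa
Goodman: 1/n_f = τ_a/S_se + τ_m/S_su = 28.269/485 + 56.337/1070 = 0.05829 + 0.05265 = 0.11094
n_f = 1/0.11094 = 9.014

9.01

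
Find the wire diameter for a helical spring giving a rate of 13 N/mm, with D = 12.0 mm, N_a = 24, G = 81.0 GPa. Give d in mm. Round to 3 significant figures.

2.70 mm

d = (8D³N_a·k / G)^(1/4) = (8·12.0³·24·13 / (81.0×10³))^0.25
  = (53.248)^0.25 = 2.7013 mm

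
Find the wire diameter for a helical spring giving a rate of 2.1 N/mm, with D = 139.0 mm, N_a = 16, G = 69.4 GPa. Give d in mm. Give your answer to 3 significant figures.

d = (8D³N_a·k / G)^(1/4) = (8·139.0³·16·2.1 / (69.4×10³))^0.25
  = (10402)^0.25 = 10.0990 mm

10.1 mm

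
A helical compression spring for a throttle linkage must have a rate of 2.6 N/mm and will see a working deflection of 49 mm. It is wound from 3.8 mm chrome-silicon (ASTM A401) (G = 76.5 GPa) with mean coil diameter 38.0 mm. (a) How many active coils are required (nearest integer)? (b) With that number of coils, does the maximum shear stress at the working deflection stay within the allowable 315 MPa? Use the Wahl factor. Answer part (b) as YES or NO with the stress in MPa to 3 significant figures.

N_a = Gd⁴/(8D³k) = (76.5×10³)(3.8⁴)/(8·38.0³·2.6) = 13.98 → N_a = 14
Actual rate k = Gd⁴/(8D³·14) = 2.5955 N/mm
Working load F = kδ = 2.5955·49 = 127.18 N
C = 38.0/3.8 = 10.0000; K_W = (4C−1)/(4C−4)+0.615/C = 1.1448
τ_max = K_W·8FD/(πd³) = 1.1448·224.28 = 256.77 MPa
τ_max ≤ 315 MPa → acceptable

(a) 14 coils; (b) YES, τ_max = 257 MPa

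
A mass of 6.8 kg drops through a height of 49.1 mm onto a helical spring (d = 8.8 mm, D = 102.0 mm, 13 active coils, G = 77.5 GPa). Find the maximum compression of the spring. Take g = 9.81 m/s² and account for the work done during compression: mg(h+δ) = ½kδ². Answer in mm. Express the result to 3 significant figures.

k = Gd⁴/(8D³N_a) = (77.5×10³)(8.8⁴)/(8·102.0³·13) = 4.2111 N/mm
W = mg = 6.8 × 9.81 = 66.708 N
½kδ² − Wδ − Wh = 0 → δ = (W + √(W² + 2kWh))/k
δ = (66.708 + √(4450 + 27585.9))/4.2111 = (66.708 + 178.99)/4.2111 = 58.344 mm

58.3 mm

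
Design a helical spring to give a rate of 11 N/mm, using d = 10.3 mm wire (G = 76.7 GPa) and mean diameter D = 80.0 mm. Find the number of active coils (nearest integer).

N_a = Gd⁴/(8D³k) = (76.7×10³ × 10.3⁴)/(8 × 80.0³ × 11)
    = 8.63265e+08 / 4.5056e+07 = 19.16 → 19 coils

19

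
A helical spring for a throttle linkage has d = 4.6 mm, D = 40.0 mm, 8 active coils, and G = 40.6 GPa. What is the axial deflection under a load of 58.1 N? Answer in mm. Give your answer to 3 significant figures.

k = Gd⁴/(8D³N_a) = (40.6×10³)(4.6⁴)/(8·40.0³·8) = 4.4381 N/mm
δ = F/k = 58.1 / 4.4381 = 13.091 mm

13.1 mm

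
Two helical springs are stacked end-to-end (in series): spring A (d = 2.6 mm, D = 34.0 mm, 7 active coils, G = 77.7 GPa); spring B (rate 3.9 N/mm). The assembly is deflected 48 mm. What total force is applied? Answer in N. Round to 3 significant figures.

k_A = Gd⁴/(8D³N_a) = (77.7×10³)(2.6⁴)/(8·34.0³·7) = 1.6132 N/mm
Series: 1/k_eq = 1/1.6132 + 1/3.9 = 0.87629; k_eq = 1.1412 N/mm
F = k_eq·δ = 1.1412·48 = 54.776 N

54.8 N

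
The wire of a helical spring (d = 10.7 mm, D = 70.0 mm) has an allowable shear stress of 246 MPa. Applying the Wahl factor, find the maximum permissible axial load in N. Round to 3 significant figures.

1380 N

C = D/d = 70.0/10.7 = 6.5421
K_W = (4C−1)/(4C−4) + 0.615/C = 25.168/22.168 + 0.0940 = 1.2293
τ_max = K·8FD/(πd³) → F_max = τ_allow·πd³/(8DK)
F_max = 246·π·10.7³/(8·70.0·1.2293) = 9.4675e+05/688.43 = 1375.2 N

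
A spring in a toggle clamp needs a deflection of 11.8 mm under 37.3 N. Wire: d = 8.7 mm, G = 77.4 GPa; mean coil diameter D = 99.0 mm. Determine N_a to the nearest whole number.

Required rate k = F/δ = 37.3/11.8 = 3.161 N/mm
N_a = Gd⁴/(8D³k) = (77.4×10³ × 8.7⁴)/(8 × 99.0³ × 3.161)
    = 4.43423e+08 / 2.45371e+07 = 18.07 → 18 coils

18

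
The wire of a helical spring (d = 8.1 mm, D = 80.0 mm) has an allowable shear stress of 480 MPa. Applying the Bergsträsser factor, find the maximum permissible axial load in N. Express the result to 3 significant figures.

1100 N

C = D/d = 80.0/8.1 = 9.8765
K_B = (4C+2)/(4C−3) = 41.506/36.506 = 1.1370
τ_max = K·8FD/(πd³) → F_max = τ_allow·πd³/(8DK)
F_max = 480·π·8.1³/(8·80.0·1.1370) = 8.0139e+05/727.66 = 1101.3 N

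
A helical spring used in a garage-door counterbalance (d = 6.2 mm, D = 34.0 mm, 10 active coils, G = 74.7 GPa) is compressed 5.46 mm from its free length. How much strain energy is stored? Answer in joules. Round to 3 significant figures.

0.523 J

k = Gd⁴/(8D³N_a) = (74.7×10³)(6.2⁴)/(8·34.0³·10) = 35.104 N/mm
U = ½kδ² = 0.5 × 35.104 × 5.46² = 523.26 N·mm = 0.52326 J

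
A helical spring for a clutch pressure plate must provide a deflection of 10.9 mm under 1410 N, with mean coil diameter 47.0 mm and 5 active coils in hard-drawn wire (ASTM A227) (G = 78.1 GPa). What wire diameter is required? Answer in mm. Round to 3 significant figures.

Required rate k = F/δ = 1410/10.9 = 129.36 N/mm
d = (8D³N_a·k / G)^(1/4) = (8·47.0³·5·129.36 / (78.1×10³))^0.25
  = (6878.5)^0.25 = 9.1070 mm

9.11 mm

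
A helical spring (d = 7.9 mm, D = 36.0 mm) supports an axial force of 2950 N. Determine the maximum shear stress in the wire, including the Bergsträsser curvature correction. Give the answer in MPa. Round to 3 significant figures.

Spring index C = D/d = 36.0/7.9 = 4.5570
K_B = (4C+2)/(4C−3) = 20.228/15.228 = 1.3283
τ₀ = 8FD/(πd³) = 8·2950·36.0/(π·7.9³) = 849600/1548.9 = 548.51 MPa
τ_max = K·τ₀ = 1.3283 × 548.51 = 728.61 MPa

729 MPa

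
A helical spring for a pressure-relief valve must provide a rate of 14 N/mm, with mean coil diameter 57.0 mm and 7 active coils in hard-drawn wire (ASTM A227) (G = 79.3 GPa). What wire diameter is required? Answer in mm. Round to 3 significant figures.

6.54 mm

d = (8D³N_a·k / G)^(1/4) = (8·57.0³·7·14 / (79.3×10³))^0.25
  = (1830.9)^0.25 = 6.5413 mm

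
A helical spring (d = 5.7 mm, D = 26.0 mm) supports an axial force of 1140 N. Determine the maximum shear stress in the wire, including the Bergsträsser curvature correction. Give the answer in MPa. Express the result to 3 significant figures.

541 MPa

Spring index C = D/d = 26.0/5.7 = 4.5614
K_B = (4C+2)/(4C−3) = 20.246/15.246 = 1.3280
τ₀ = 8FD/(πd³) = 8·1140·26.0/(π·5.7³) = 237120/581.8 = 407.56 MPa
τ_max = K·τ₀ = 1.3280 × 407.56 = 541.23 MPa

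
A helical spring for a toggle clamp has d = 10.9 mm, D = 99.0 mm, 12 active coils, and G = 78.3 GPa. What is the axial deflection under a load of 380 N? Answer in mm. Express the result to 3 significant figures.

32.0 mm

k = Gd⁴/(8D³N_a) = (78.3×10³)(10.9⁴)/(8·99.0³·12) = 11.866 N/mm
δ = F/k = 380 / 11.866 = 32.025 mm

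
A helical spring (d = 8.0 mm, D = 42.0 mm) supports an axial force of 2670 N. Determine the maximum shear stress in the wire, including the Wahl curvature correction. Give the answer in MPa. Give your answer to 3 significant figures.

721 MPa

Spring index C = D/d = 42.0/8.0 = 5.2500
K_W = (4C−1)/(4C−4) + 0.615/C = 20.000/17.000 + 0.1171 = 1.2936
τ₀ = 8FD/(πd³) = 8·2670·42.0/(π·8.0³) = 897120/1608.5 = 557.74 MPa
τ_max = K·τ₀ = 1.2936 × 557.74 = 721.5 MPa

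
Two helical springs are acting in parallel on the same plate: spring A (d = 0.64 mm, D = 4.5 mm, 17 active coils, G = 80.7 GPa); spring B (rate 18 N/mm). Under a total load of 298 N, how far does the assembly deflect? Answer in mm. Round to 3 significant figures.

k_A = Gd⁴/(8D³N_a) = (80.7×10³)(0.64⁴)/(8·4.5³·17) = 1.0925 N/mm
Parallel: k_eq = 1.0925 + 18 = 19.092 N/mm
δ = F/k_eq = 298/19.092 = 15.608 mm

15.6 mm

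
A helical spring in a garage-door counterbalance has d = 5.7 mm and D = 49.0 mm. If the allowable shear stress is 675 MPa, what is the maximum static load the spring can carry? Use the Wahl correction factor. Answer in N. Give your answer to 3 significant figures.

856 N

C = D/d = 49.0/5.7 = 8.5965
K_W = (4C−1)/(4C−4) + 0.615/C = 33.386/30.386 + 0.0715 = 1.1703
τ_max = K·8FD/(πd³) → F_max = τ_allow·πd³/(8DK)
F_max = 675·π·5.7³/(8·49.0·1.1703) = 3.9272e+05/458.75 = 856.06 N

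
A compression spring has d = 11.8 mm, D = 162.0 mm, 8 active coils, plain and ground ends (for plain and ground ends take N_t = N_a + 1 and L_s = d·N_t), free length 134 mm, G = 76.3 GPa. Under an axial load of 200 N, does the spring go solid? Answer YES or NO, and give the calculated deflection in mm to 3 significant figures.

k = Gd⁴/(8D³N_a) = (76.3×10³)(11.8⁴)/(8·162.0³·8) = 5.4366 N/mm
N_t = 9; L_s = 11.8·9 = 106.2 mm; δ_solid = L₀ − L_s = 134 − 106.2 = 27.8 mm
δ = F/k = 200/5.4366 = 36.788 mm
δ ≥ δ_solid → spring goes solid

YES, δ = 36.8 mm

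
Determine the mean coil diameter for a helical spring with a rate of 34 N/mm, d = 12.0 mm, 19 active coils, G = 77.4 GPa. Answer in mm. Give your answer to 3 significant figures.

67.7 mm

D = (Gd⁴/(8N_a·k))^(1/3) = (77.4×10³·12.0⁴/(8·19·34))^(1/3)
  = (310559)^(1/3) = 67.7196 mm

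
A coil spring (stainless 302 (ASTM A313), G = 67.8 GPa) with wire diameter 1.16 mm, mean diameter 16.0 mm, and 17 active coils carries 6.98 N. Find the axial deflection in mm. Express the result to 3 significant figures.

31.7 mm

k = Gd⁴/(8D³N_a) = (67.8×10³)(1.16⁴)/(8·16.0³·17) = 0.22038 N/mm
δ = F/k = 6.98 / 0.22038 = 31.673 mm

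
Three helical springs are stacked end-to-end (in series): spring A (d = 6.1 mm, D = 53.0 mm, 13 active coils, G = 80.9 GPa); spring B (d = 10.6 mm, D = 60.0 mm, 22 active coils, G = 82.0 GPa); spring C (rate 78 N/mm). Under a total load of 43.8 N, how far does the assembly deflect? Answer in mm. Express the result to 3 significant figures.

8.22 mm

k_A = Gd⁴/(8D³N_a) = (80.9×10³)(6.1⁴)/(8·53.0³·13) = 7.2345 N/mm
k_B = Gd⁴/(8D³N_a) = (82.0×10³)(10.6⁴)/(8·60.0³·22) = 27.231 N/mm
Series: 1/k_eq = 1/7.2345 + 1/27.231 + 1/78 = 0.18777; k_eq = 5.3257 N/mm
δ = F/k_eq = 43.8/5.3257 = 8.2243 mm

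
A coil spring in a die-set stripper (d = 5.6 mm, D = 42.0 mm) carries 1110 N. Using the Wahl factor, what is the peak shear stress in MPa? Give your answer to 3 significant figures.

809 MPa

Spring index C = D/d = 42.0/5.6 = 7.5000
K_W = (4C−1)/(4C−4) + 0.615/C = 29.000/26.000 + 0.0820 = 1.1974
τ₀ = 8FD/(πd³) = 8·1110·42.0/(π·5.6³) = 372960/551.71 = 676 MPa
τ_max = K·τ₀ = 1.1974 × 676 = 809.43 MPa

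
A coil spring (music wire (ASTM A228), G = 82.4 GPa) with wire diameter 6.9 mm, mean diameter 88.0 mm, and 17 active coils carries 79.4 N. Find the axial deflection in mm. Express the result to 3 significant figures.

k = Gd⁴/(8D³N_a) = (82.4×10³)(6.9⁴)/(8·88.0³·17) = 2.0153 N/mm
δ = F/k = 79.4 / 2.0153 = 39.399 mm

39.4 mm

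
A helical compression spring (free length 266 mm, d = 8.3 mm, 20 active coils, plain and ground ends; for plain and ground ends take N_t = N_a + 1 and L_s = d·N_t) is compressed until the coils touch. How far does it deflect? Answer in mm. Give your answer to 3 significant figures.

N_t = 21; L_s = 8.3·21 = 174.3 mm
δ_solid = L₀ − L_s = 266 − 174.3 = 91.7 mm

91.7 mm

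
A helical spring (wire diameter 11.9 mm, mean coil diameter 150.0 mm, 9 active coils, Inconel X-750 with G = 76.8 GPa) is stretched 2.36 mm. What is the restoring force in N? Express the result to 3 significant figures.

15.0 N

k = Gd⁴/(8D³N_a) = (76.8×10³)(11.9⁴)/(8·150.0³·9) = 6.3379 N/mm
F = k·δ = 6.3379 × 2.36 = 14.957 N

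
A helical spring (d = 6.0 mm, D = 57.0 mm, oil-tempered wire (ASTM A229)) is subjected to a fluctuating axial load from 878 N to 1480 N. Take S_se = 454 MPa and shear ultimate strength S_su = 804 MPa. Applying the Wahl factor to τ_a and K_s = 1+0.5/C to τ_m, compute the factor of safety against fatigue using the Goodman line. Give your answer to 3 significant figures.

0.645

C = D/d = 57.0/6.0 = 9.5000; K_W = (4C−1)/(4C−4)+0.615/C = 1.1530; K_s = 1+0.5/C = 1.0526
F_a = (F_max−F_min)/2 = 301 N; F_m = (F_max+F_min)/2 = 1179 N
τ_a = K_W·8F_aD/(πd³) = 1.1530 × 202.27 = 233.21 MPa
τ_m = K_s·8F_mD/(πd³) = 1.0526 × 792.27 = 833.97 MPa
Goodman: 1/n_f = τ_a/S_se + τ_m/S_su = 233.21/454 + 833.97/804 = 0.51368 + 1.03728 = 1.551
n_f = 1/1.551 = 0.6448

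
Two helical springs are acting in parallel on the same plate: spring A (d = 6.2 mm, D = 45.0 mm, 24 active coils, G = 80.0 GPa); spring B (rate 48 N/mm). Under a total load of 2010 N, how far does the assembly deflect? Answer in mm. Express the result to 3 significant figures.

k_A = Gd⁴/(8D³N_a) = (80.0×10³)(6.2⁴)/(8·45.0³·24) = 6.7564 N/mm
Parallel: k_eq = 6.7564 + 48 = 54.756 N/mm
δ = F/k_eq = 2010/54.756 = 36.708 mm

36.7 mm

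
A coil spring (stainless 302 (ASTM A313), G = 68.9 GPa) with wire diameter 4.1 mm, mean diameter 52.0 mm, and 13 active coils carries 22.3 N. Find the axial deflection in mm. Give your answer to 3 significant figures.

k = Gd⁴/(8D³N_a) = (68.9×10³)(4.1⁴)/(8·52.0³·13) = 1.3314 N/mm
δ = F/k = 22.3 / 1.3314 = 16.749 mm

16.7 mm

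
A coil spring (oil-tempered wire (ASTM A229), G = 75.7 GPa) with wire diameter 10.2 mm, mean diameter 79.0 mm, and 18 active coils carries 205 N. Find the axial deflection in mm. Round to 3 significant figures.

17.8 mm

k = Gd⁴/(8D³N_a) = (75.7×10³)(10.2⁴)/(8·79.0³·18) = 11.541 N/mm
δ = F/k = 205 / 11.541 = 17.762 mm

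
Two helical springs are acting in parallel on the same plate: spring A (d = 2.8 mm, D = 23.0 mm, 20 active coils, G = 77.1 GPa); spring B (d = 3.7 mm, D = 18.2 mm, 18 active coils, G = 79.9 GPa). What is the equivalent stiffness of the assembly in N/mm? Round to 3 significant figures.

19.7 N/mm

k_A = Gd⁴/(8D³N_a) = (77.1×10³)(2.8⁴)/(8·23.0³·20) = 2.4343 N/mm
k_B = Gd⁴/(8D³N_a) = (79.9×10³)(3.7⁴)/(8·18.2³·18) = 17.25 N/mm
Parallel: k_eq = 2.4343 + 17.25 = 19.684 N/mm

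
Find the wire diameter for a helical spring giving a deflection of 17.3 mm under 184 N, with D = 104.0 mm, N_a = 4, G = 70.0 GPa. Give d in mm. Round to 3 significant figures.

Required rate k = F/δ = 184/17.3 = 10.636 N/mm
d = (8D³N_a·k / G)^(1/4) = (8·104.0³·4·10.636 / (70.0×10³))^0.25
  = (5469.2)^0.25 = 8.5997 mm

8.60 mm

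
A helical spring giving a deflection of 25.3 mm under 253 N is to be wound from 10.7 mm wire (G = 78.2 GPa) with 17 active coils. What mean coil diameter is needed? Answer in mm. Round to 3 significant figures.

Required rate k = F/δ = 253/25.3 = 10 N/mm
D = (Gd⁴/(8N_a·k))^(1/3) = (78.2×10³·10.7⁴/(8·17·10))^(1/3)
  = (753708)^(1/3) = 91.0055 mm

91.0 mm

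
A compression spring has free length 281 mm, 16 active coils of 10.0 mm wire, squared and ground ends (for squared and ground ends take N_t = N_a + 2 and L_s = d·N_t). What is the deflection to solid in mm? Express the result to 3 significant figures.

N_t = 18; L_s = 10.0·18 = 180 mm
δ_solid = L₀ − L_s = 281 − 180 = 101 mm

101 mm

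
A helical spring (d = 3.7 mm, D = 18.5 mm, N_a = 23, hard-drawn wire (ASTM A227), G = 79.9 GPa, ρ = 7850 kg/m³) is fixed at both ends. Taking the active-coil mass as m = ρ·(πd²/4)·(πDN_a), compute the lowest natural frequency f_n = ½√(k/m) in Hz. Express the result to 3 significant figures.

169 Hz

k = Gd⁴/(8D³N_a) = (79.9×10³)(3.7⁴)/(8·18.5³·23) = 12.853 N/mm = 12853 N/m
Wire length L = πDN_a = π·18.5·23 = 1336.7 mm
m = ρ·(πd²/4)·L = 7850 × 10.752×10⁻⁶ m² × 1.3367 m = 0.11283 kg
f_n = ½√(k/m) = 0.5·√(12853/0.11283) = 0.5·√(1.1392e+05) = 168.76 Hz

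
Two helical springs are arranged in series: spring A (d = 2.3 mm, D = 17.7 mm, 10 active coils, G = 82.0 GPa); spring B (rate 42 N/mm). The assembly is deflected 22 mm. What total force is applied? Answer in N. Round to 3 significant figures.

101 N

k_A = Gd⁴/(8D³N_a) = (82.0×10³)(2.3⁴)/(8·17.7³·10) = 5.1727 N/mm
Series: 1/k_eq = 1/5.1727 + 1/42 = 0.21713; k_eq = 4.6055 N/mm
F = k_eq·δ = 4.6055·22 = 101.32 N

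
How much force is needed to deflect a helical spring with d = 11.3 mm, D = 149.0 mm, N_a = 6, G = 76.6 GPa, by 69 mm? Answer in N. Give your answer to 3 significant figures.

543 N

k = Gd⁴/(8D³N_a) = (76.6×10³)(11.3⁴)/(8·149.0³·6) = 7.8658 N/mm
F = k·δ = 7.8658 × 69 = 542.74 N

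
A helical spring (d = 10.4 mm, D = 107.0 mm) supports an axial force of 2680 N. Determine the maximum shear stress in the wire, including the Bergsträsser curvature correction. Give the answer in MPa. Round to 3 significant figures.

734 MPa

Spring index C = D/d = 107.0/10.4 = 10.2885
K_B = (4C+2)/(4C−3) = 43.154/38.154 = 1.1310
τ₀ = 8FD/(πd³) = 8·2680·107.0/(π·10.4³) = 2.29408e+06/3533.9 = 649.17 MPa
τ_max = K·τ₀ = 1.1310 × 649.17 = 734.24 MPa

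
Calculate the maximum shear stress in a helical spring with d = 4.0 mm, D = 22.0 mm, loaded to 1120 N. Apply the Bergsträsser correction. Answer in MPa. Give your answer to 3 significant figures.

1240 MPa

Spring index C = D/d = 22.0/4.0 = 5.5000
K_B = (4C+2)/(4C−3) = 24.000/19.000 = 1.2632
τ₀ = 8FD/(πd³) = 8·1120·22.0/(π·4.0³) = 197120/201.06 = 980.39 MPa
τ_max = K·τ₀ = 1.2632 × 980.39 = 1238.4 MPa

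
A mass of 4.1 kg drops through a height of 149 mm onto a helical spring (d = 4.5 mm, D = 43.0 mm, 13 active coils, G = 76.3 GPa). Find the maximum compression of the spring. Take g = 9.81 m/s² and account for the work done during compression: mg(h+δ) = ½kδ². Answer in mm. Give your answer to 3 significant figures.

67.9 mm

k = Gd⁴/(8D³N_a) = (76.3×10³)(4.5⁴)/(8·43.0³·13) = 3.7839 N/mm
W = mg = 4.1 × 9.81 = 40.221 N
½kδ² − Wδ − Wh = 0 → δ = (W + √(W² + 2kWh))/k
δ = (40.221 + √(1617.7 + 45352.9))/3.7839 = (40.221 + 216.73)/3.7839 = 67.906 mm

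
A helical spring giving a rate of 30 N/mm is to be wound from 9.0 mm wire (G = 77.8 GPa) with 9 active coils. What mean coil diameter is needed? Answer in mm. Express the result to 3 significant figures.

61.8 mm

D = (Gd⁴/(8N_a·k))^(1/3) = (77.8×10³·9.0⁴/(8·9·30))^(1/3)
  = (236318)^(1/3) = 61.8252 mm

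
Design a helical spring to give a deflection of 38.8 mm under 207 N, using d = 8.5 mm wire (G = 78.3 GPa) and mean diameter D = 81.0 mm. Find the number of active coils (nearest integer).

Required rate k = F/δ = 207/38.8 = 5.3351 N/mm
N_a = Gd⁴/(8D³k) = (78.3×10³ × 8.5⁴)/(8 × 81.0³ × 5.3351)
    = 4.08731e+08 / 2.26821e+07 = 18.02 → 18 coils

18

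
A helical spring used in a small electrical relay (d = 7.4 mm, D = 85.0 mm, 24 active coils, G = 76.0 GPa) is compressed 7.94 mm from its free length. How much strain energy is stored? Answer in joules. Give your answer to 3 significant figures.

k = Gd⁴/(8D³N_a) = (76.0×10³)(7.4⁴)/(8·85.0³·24) = 1.9328 N/mm
U = ½kδ² = 0.5 × 1.9328 × 7.94² = 60.925 N·mm = 0.060925 J

0.0609 J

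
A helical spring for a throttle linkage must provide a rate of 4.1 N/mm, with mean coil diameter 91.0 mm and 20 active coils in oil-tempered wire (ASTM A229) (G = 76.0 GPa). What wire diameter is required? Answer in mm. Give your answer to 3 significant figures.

d = (8D³N_a·k / G)^(1/4) = (8·91.0³·20·4.1 / (76.0×10³))^0.25
  = (6504.5)^0.25 = 8.9806 mm

8.98 mm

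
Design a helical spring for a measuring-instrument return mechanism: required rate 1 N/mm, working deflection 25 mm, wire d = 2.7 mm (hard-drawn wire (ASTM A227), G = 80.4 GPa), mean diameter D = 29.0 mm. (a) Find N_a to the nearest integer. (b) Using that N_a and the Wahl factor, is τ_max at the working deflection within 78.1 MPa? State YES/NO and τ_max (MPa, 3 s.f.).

(a) 22 coils; (b) NO, τ_max = 106 MPa

N_a = Gd⁴/(8D³k) = (80.4×10³)(2.7⁴)/(8·29.0³·1) = 21.9 → N_a = 22
Actual rate k = Gd⁴/(8D³·22) = 0.99542 N/mm
Working load F = kδ = 0.99542·25 = 24.885 N
C = 29.0/2.7 = 10.7407; K_W = (4C−1)/(4C−4)+0.615/C = 1.1343
τ_max = K_W·8FD/(πd³) = 1.1343·93.367 = 105.9 MPa
τ_max > 78.1 MPa → exceeds allowable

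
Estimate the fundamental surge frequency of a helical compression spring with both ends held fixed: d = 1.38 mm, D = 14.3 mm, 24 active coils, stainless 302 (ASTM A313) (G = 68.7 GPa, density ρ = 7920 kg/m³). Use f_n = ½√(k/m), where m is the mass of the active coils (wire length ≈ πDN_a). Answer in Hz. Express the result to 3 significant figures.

k = Gd⁴/(8D³N_a) = (68.7×10³)(1.38⁴)/(8·14.3³·24) = 0.44378 N/mm = 443.78 N/m
Wire length L = πDN_a = π·14.3·24 = 1078.2 mm
m = ρ·(πd²/4)·L = 7920 × 1.4957×10⁻⁶ m² × 1.0782 m = 0.012772 kg
f_n = ½√(k/m) = 0.5·√(443.78/0.012772) = 0.5·√(34745) = 93.2 Hz

93.2 Hz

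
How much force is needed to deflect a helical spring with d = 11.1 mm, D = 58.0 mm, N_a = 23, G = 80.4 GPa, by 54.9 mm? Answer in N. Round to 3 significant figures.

k = Gd⁴/(8D³N_a) = (80.4×10³)(11.1⁴)/(8·58.0³·23) = 33.997 N/mm
F = k·δ = 33.997 × 54.9 = 1866.5 N

1870 N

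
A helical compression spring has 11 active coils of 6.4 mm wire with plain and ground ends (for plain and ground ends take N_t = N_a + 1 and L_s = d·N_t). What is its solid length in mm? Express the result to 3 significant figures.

plain and ground ends: N_t = N_a + 1 = 11 + 1 = 12
L_s = d·N_t = 6.4 × 12 = 76.8 mm

76.8 mm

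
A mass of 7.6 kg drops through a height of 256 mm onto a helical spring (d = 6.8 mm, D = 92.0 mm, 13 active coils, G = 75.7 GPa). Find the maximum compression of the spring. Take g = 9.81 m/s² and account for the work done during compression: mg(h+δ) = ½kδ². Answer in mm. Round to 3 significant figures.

180 mm

k = Gd⁴/(8D³N_a) = (75.7×10³)(6.8⁴)/(8·92.0³·13) = 1.9986 N/mm
W = mg = 7.6 × 9.81 = 74.556 N
½kδ² − Wδ − Wh = 0 → δ = (W + √(W² + 2kWh))/k
δ = (74.556 + √(5558.6 + 76293.5))/1.9986 = (74.556 + 286.1)/1.9986 = 180.45 mm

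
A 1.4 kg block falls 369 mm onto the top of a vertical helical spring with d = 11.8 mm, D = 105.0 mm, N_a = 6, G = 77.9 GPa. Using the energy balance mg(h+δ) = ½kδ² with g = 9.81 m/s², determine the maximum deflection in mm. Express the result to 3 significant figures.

19.8 mm

k = Gd⁴/(8D³N_a) = (77.9×10³)(11.8⁴)/(8·105.0³·6) = 27.18 N/mm
W = mg = 1.4 × 9.81 = 13.734 N
½kδ² − Wδ − Wh = 0 → δ = (W + √(W² + 2kWh))/k
δ = (13.734 + √(188.62 + 275492))/27.18 = (13.734 + 525.05)/27.18 = 19.823 mm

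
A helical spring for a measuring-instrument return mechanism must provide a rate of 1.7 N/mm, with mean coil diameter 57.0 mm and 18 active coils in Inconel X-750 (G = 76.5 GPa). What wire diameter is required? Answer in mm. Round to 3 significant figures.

4.93 mm

d = (8D³N_a·k / G)^(1/4) = (8·57.0³·18·1.7 / (76.5×10³))^0.25
  = (592.62)^0.25 = 4.9339 mm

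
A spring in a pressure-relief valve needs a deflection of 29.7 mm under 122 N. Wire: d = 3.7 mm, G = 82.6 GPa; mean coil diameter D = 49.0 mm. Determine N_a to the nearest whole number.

Required rate k = F/δ = 122/29.7 = 4.1077 N/mm
N_a = Gd⁴/(8D³k) = (82.6×10³ × 3.7⁴)/(8 × 49.0³ × 4.1077)
    = 1.54806e+07 / 3.86618e+06 = 4.004 → 4 coils

4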